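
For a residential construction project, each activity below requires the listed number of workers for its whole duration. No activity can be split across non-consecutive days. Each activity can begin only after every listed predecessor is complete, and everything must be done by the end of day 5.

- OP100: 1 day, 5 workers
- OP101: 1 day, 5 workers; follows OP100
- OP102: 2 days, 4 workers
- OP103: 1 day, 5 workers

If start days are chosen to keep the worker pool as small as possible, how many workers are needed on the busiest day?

5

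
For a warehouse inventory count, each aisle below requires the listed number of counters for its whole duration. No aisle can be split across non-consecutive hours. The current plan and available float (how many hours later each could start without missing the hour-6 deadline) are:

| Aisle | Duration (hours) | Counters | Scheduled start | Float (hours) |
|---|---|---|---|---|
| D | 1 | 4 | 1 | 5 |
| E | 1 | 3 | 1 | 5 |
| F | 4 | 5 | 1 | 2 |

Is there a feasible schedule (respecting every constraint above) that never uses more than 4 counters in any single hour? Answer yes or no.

Total counter-hours = 27; over 6 hours the average is 27/6 > 4, so some hour must exceed 4.

no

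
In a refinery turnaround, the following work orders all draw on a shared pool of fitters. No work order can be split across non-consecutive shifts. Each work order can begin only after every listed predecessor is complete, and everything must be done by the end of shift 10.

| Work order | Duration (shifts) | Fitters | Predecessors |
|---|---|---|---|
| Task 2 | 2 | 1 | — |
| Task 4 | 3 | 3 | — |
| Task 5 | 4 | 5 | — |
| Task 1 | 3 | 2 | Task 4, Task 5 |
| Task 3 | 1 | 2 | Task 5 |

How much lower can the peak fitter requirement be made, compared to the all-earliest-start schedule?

Early-start peak: s1:9  s2:9  s3:8  s4:5  s5:4  s6:2  s7:2  s8:0  s9:0  s10:0 ⇒ 9.
Leveled (Task 2@1, Task 4@1, Task 5@4, Task 1@8, Task 3@8): s1:4  s2:4  s3:3  s4:5  s5:5  s6:5  s7:5  s8:4  s9:2  s10:2 ⇒ 5.
Reduction 9 − 5 = 4.

4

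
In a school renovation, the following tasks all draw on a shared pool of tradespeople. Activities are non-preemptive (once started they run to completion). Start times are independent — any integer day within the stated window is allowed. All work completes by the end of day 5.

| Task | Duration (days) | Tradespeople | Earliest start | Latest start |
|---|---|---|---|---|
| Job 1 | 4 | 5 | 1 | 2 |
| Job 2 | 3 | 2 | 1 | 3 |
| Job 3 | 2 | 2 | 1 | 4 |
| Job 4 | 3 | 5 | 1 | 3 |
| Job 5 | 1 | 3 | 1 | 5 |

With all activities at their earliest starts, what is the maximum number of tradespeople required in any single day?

Early-start schedule: Job 1@1, Job 2@1, Job 3@1, Job 4@1, Job 5@1.
Load per day: day 1: 17, day 2: 14, day 3: 12, day 4: 5, day 5: 0.
Peak is 17.

17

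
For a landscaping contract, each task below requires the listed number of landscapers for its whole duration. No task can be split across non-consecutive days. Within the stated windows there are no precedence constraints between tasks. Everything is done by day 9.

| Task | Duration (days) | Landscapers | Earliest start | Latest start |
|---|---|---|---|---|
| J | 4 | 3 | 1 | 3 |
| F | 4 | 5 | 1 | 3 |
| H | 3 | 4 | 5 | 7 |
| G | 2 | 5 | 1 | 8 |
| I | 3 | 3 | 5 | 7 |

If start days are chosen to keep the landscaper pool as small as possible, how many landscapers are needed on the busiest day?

8

Early-start (J@1, F@1, H@5, G@1, I@5) gives peak 13: d1:13  d2:13  d3:8  d4:8  d5:7  d6:7  d7:7  d8:0  d9:0.
Shift G→8.
Schedule J@1, F@1, H@5, G@8, I@5: d1:8  d2:8  d3:8  d4:8  d5:7  d6:7  d7:7  d8:5  d9:5 — peak 8.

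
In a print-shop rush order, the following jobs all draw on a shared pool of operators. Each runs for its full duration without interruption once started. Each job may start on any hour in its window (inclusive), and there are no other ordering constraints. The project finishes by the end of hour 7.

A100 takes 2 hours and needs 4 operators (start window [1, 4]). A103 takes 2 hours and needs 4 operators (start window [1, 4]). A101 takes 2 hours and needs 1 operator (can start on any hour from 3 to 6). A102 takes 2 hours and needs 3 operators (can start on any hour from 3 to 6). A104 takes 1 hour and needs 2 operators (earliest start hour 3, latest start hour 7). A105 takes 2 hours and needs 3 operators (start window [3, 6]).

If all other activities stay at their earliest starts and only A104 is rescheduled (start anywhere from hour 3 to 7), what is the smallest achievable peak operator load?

8

A104@3: h1:8  h2:8  h3:9  h4:7  h5:0  h6:0  h7:0 → peak 9
A104@4: h1:8  h2:8  h3:7  h4:9  h5:0  h6:0  h7:0 → peak 9
A104@5: h1:8  h2:8  h3:7  h4:7  h5:2  h6:0  h7:0 → peak 8
A104@6: h1:8  h2:8  h3:7  h4:7  h5:0  h6:2  h7:0 → peak 8
A104@7: h1:8  h2:8  h3:7  h4:7  h5:0  h6:0  h7:2 → peak 8
Best is A104@5, peak 8.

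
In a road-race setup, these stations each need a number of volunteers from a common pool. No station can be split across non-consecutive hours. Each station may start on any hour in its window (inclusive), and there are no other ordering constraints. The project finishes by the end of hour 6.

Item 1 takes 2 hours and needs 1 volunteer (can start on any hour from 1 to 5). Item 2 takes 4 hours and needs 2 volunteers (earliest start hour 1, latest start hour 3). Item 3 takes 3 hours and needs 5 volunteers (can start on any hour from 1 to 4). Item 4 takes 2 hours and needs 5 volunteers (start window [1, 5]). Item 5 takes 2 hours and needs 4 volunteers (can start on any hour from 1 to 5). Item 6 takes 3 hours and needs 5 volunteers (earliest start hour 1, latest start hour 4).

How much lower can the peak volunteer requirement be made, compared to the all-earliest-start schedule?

Early-start peak: h1:22  h2:22  h3:12  h4:2  h5:0  h6:0 ⇒ 22.
Leveled (Item 1@1, Item 2@1, Item 3@1, Item 4@5, Item 5@3, Item 6@4): h1:8  h2:8  h3:11  h4:11  h5:10  h6:10 ⇒ 11.
Reduction 22 − 11 = 11.

11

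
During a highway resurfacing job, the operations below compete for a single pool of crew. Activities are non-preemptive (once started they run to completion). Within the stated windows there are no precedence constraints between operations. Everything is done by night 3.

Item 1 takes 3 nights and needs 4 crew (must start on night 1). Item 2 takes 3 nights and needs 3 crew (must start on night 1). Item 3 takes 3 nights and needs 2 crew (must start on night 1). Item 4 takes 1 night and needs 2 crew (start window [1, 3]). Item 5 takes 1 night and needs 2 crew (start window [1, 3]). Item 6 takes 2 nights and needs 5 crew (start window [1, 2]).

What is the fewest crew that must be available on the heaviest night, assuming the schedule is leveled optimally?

Early-start (Item 1@1, Item 2@1, Item 3@1, Item 4@1, Item 5@1, Item 6@1) gives peak 18: n1:18  n2:14  n3:9.
Shift Item 6→2.
Schedule Item 1@1, Item 2@1, Item 3@1, Item 4@1, Item 5@1, Item 6@2: n1:13  n2:14  n3:14 — peak 14.
Total crew member-nights = 41 over 3 nights ⇒ peak ≥ ⌈41/3⌉ = 14, so 14 is optimal.

14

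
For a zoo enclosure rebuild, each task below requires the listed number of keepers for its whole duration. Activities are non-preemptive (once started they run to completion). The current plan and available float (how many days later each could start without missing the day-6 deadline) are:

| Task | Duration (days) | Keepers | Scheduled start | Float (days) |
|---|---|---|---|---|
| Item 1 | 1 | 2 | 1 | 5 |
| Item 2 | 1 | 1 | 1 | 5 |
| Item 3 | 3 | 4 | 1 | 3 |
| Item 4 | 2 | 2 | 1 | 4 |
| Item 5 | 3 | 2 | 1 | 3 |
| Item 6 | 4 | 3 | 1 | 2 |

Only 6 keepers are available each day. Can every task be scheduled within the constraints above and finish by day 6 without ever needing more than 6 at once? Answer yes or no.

no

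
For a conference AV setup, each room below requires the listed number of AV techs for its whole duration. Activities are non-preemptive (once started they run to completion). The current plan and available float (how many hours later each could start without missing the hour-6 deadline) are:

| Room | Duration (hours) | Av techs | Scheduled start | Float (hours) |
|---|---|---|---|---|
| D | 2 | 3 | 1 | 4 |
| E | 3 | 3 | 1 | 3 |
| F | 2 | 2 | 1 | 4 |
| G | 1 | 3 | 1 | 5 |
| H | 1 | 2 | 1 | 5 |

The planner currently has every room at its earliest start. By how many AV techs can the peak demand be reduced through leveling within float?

8

Early-start peak: h1:13  h2:8  h3:3  h4:0  h5:0  h6:0 ⇒ 13.
Leveled (D@1, E@3, F@1, G@6, H@3): h1:5  h2:5  h3:5  h4:3  h5:3  h6:3 ⇒ 5.
Reduction 13 − 5 = 8.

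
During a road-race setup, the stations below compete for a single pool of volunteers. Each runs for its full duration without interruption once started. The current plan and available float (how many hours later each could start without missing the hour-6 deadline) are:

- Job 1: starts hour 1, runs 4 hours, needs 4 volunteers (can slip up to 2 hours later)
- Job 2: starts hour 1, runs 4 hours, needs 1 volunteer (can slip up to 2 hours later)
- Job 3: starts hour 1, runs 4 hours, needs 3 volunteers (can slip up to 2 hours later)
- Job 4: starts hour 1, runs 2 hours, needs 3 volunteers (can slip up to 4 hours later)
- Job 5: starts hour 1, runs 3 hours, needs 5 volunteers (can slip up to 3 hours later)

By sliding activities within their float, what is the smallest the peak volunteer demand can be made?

13

Early-start (Job 1@1, Job 2@1, Job 3@1, Job 4@1, Job 5@1) gives peak 16: h1:16  h2:16  h3:13  h4:8  h5:0  h6:0.
Shift Job 5→3.
Schedule Job 1@1, Job 2@1, Job 3@1, Job 4@1, Job 5@3: h1:11  h2:11  h3:13  h4:13  h5:5  h6:0 — peak 13.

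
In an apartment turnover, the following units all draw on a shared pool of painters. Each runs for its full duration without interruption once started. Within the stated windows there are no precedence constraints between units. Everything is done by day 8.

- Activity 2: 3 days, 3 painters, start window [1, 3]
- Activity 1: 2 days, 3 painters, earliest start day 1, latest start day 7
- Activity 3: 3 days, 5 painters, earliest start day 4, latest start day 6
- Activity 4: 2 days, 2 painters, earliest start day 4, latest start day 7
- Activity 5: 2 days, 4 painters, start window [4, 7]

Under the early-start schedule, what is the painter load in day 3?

At early start, day 3 has: Activity 2.
Demand: 3 = 3.

3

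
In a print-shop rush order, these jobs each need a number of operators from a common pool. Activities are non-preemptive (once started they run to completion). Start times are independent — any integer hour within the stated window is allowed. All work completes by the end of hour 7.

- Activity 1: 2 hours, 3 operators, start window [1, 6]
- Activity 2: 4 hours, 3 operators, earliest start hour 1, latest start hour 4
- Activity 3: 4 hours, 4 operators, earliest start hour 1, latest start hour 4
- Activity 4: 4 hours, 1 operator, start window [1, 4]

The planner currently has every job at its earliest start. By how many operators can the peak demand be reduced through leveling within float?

Early-start peak: h1:11  h2:11  h3:8  h4:8  h5:0  h6:0  h7:0 ⇒ 11.
Leveled (Activity 1@1, Activity 2@1, Activity 3@3, Activity 4@1): h1:7  h2:7  h3:8  h4:8  h5:4  h6:4  h7:0 ⇒ 8.
Reduction 11 − 8 = 3.

3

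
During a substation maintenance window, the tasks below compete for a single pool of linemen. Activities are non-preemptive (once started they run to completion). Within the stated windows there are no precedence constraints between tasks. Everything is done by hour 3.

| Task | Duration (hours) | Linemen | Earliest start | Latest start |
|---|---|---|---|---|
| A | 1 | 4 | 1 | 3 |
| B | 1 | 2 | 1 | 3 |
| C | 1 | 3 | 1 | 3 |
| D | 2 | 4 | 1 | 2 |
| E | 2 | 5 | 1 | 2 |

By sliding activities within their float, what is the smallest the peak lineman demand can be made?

9

Early-start (A@1, B@1, C@1, D@1, E@1) gives peak 18: h1:18  h2:9  h3:0.
Shift D→2, E→2.
Schedule A@1, B@1, C@1, D@2, E@2: h1:9  h2:9  h3:9 — peak 9.
Total lineman-hours = 27 over 3 hours ⇒ peak ≥ ⌈27/3⌉ = 9, so 9 is optimal.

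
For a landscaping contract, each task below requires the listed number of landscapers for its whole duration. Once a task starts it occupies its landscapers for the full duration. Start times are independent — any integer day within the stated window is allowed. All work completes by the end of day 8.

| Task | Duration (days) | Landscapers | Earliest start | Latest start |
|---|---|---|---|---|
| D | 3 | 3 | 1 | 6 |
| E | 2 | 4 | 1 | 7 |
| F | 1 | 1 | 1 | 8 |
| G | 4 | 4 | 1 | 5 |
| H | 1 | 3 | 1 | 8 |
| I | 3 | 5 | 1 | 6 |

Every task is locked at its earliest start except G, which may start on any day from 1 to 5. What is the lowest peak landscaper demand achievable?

16

G@1: d1:20  d2:16  d3:12  d4:4  d5:0  d6:0  d7:0  d8:0 → peak 20
G@2: d1:16  d2:16  d3:12  d4:4  d5:4  d6:0  d7:0  d8:0 → peak 16
G@3: d1:16  d2:12  d3:12  d4:4  d5:4  d6:4  d7:0  d8:0 → peak 16
G@4: d1:16  d2:12  d3:8  d4:4  d5:4  d6:4  d7:4  d8:0 → peak 16
G@5: d1:16  d2:12  d3:8  d4:0  d5:4  d6:4  d7:4  d8:4 → peak 16
Best is G@2, peak 16.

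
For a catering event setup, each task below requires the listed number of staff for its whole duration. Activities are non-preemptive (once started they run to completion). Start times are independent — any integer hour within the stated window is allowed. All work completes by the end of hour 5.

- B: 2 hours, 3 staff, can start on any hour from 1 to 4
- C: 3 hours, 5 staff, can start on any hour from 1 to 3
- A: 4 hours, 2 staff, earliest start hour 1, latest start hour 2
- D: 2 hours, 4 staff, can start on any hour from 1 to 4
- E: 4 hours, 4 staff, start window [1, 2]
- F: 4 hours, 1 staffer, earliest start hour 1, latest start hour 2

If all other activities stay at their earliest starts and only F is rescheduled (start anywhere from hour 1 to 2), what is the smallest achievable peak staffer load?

19

F@1: h1:19  h2:19  h3:12  h4:7  h5:0 → peak 19
F@2: h1:18  h2:19  h3:12  h4:7  h5:1 → peak 19
Best is F@1, peak 19.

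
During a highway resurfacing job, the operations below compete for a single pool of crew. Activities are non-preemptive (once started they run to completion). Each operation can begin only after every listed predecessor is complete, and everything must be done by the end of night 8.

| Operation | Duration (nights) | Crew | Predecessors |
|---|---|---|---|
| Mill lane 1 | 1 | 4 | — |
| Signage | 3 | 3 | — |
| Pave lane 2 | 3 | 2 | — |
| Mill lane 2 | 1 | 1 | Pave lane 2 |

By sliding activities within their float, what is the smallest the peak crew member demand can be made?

4

Early-start (Mill lane 1@1, Signage@1, Pave lane 2@1, Mill lane 2@4) gives peak 9: n1:9  n2:5  n3:5  n4:1  n5:0  n6:0  n7:0  n8:0.
Shift Signage→2, Pave lane 2→5, Mill lane 2→8.
Schedule Mill lane 1@1, Signage@2, Pave lane 2@5, Mill lane 2@8: n1:4  n2:3  n3:3  n4:3  n5:2  n6:2  n7:2  n8:1 — peak 4.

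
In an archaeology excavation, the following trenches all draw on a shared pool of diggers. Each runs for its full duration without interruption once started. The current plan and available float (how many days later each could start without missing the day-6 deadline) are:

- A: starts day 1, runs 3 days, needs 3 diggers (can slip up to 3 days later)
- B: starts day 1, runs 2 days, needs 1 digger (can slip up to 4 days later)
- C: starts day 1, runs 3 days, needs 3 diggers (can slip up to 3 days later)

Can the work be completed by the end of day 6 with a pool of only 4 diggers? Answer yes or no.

yes

Schedule A@1, B@1, C@4: d1:4  d2:4  d3:3  d4:3  d5:3  d6:3 — peak 4 ≤ 4.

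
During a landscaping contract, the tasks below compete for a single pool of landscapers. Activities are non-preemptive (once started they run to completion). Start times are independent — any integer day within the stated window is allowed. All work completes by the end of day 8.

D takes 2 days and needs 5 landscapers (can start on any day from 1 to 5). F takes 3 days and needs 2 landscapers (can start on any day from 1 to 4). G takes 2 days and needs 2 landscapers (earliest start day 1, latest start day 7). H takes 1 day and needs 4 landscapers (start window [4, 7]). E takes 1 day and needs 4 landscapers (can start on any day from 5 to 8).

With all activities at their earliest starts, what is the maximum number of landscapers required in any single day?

9

Early-start schedule: D@1, F@1, G@1, H@4, E@5.
Load per day: day 1: 9, day 2: 9, day 3: 2, day 4: 4, day 5: 4, day 6: 0, day 7: 0, day 8: 0.
Peak is 9.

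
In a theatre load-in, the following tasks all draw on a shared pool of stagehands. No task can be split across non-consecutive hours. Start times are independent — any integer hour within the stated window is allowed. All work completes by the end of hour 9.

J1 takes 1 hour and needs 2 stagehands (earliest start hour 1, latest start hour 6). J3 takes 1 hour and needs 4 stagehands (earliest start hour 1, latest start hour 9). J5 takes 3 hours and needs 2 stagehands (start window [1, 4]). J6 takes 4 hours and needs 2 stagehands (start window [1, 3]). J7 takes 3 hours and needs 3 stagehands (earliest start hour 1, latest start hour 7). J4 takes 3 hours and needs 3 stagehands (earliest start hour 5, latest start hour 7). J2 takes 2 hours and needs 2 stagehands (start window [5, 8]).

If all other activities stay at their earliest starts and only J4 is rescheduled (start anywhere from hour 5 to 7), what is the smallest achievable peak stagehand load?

13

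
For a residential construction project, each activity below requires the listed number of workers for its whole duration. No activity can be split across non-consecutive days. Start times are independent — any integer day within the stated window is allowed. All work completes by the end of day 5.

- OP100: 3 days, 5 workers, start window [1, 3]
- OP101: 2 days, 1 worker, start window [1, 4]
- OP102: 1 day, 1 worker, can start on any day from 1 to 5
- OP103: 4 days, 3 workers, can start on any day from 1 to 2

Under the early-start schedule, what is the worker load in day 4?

At early start, day 4 has: OP103.
Demand: 3 = 3.

3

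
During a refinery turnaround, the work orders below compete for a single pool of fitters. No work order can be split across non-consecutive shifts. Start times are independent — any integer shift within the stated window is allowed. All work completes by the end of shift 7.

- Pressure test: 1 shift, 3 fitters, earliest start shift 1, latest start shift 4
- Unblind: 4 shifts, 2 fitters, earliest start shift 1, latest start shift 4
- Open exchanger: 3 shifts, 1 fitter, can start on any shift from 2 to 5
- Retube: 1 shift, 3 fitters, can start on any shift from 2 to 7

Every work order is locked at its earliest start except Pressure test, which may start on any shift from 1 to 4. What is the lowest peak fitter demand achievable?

6

Pressure test@1: s1:5  s2:6  s3:3  s4:3  s5:0  s6:0  s7:0 → peak 6
Pressure test@2: s1:2  s2:9  s3:3  s4:3  s5:0  s6:0  s7:0 → peak 9
Pressure test@3: s1:2  s2:6  s3:6  s4:3  s5:0  s6:0  s7:0 → peak 6
Pressure test@4: s1:2  s2:6  s3:3  s4:6  s5:0  s6:0  s7:0 → peak 6
Best is Pressure test@1, peak 6.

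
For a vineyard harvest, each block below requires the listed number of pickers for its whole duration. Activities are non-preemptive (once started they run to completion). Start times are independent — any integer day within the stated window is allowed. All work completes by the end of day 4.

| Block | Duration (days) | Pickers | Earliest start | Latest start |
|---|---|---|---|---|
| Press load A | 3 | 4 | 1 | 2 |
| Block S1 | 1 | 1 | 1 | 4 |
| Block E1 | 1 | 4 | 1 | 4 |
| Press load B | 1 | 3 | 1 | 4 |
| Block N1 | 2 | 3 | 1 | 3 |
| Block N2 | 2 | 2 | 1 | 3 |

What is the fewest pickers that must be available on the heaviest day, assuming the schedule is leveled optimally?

9

Early-start (Press load A@1, Block S1@1, Block E1@1, Press load B@1, Block N1@1, Block N2@1) gives peak 17: d1:17  d2:9  d3:4  d4:0.
Shift Press load B→2, Block N1→3, Block N2→2.
Schedule Press load A@1, Block S1@1, Block E1@1, Press load B@2, Block N1@3, Block N2@2: d1:9  d2:9  d3:9  d4:3 — peak 9.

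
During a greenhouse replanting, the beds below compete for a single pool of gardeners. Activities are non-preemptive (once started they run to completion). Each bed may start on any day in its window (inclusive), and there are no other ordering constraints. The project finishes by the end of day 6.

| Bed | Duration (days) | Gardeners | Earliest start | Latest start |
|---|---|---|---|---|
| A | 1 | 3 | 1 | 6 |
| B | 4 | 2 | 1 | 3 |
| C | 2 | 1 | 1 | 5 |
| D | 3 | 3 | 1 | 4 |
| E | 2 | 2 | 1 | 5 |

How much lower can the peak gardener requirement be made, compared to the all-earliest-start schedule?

Early-start peak: d1:11  d2:8  d3:5  d4:2  d5:0  d6:0 ⇒ 11.
Leveled (A@1, B@1, C@2, D@4, E@2): d1:5  d2:5  d3:5  d4:5  d5:3  d6:3 ⇒ 5.
Reduction 11 − 5 = 6.

6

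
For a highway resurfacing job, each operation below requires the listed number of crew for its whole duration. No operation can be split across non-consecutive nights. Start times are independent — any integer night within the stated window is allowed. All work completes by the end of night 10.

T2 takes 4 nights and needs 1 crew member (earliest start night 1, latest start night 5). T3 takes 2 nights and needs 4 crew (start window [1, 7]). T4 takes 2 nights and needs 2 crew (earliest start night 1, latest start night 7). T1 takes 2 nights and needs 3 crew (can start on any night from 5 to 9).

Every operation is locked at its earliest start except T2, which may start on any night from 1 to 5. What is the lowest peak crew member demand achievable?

6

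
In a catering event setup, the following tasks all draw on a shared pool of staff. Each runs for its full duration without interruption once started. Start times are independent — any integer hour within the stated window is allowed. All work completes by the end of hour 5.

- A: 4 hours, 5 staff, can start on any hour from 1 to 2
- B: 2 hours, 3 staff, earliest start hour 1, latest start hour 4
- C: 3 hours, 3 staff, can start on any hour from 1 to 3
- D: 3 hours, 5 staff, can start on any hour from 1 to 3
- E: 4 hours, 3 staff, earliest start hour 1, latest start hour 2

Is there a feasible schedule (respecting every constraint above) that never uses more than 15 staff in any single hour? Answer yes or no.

no

The minimum achievable peak is 16; 15 < 16, so no feasible schedule stays within the cap.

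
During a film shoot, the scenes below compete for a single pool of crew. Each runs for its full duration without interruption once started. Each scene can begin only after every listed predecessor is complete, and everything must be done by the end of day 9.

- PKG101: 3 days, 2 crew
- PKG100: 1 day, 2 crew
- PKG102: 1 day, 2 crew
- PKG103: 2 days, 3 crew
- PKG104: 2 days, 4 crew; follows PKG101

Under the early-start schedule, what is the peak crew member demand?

9

Early-start schedule: PKG101@1, PKG100@1, PKG102@1, PKG103@1, PKG104@4.
Load per day: day 1: 9, day 2: 5, day 3: 2, day 4: 4, day 5: 4, day 6: 0, day 7: 0, day 8: 0, day 9: 0.
Peak is 9.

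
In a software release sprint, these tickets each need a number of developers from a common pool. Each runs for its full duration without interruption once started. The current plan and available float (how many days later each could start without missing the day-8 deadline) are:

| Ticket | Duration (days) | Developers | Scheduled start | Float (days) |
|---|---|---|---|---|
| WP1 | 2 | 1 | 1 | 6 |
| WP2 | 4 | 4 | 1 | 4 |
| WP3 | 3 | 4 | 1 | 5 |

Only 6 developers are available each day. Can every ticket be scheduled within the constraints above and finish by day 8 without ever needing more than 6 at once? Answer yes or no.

Schedule WP1@1, WP2@1, WP3@5: d1:5  d2:5  d3:4  d4:4  d5:4  d6:4  d7:4  d8:0 — peak 5 ≤ 6.

yes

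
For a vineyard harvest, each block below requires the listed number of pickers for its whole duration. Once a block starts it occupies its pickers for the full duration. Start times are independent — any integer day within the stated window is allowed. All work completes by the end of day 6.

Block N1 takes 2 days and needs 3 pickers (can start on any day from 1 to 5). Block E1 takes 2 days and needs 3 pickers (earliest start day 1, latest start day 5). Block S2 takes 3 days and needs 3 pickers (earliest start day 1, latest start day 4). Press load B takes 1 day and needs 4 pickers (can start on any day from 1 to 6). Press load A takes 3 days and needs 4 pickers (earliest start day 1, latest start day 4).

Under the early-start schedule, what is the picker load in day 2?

13

At early start, day 2 has: Block N1, Block E1, Block S2, Press load A.
Demand: 3 + 3 + 3 + 4 = 13.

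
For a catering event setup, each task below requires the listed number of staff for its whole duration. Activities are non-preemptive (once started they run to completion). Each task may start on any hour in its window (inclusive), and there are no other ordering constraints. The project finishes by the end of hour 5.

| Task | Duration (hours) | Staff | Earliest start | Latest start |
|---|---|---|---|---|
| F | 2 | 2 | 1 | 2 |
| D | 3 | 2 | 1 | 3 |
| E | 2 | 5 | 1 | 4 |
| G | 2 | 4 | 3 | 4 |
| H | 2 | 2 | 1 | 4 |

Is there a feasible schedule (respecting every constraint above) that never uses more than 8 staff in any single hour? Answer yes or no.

yes

Schedule F@1, D@3, E@1, G@3, H@3: h1:7  h2:7  h3:8  h4:8  h5:2 — peak 8 ≤ 8.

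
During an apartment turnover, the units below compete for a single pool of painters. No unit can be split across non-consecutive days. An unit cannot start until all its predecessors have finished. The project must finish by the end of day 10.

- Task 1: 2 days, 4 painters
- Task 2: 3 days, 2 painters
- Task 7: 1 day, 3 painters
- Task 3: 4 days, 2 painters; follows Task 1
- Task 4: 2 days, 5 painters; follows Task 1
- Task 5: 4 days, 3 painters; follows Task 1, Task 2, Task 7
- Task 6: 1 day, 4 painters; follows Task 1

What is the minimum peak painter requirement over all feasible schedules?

Early-start (Task 1@1, Task 2@1, Task 7@1, Task 3@3, Task 4@3, Task 5@4, Task 6@3) gives peak 13: d1:9  d2:6  d3:13  d4:10  d5:5  d6:5  d7:3  d8:0  d9:0  d10:0.
Shift Task 7→3, Task 3→4, Task 4→8, Task 6→10.
Schedule Task 1@1, Task 2@1, Task 7@3, Task 3@4, Task 4@8, Task 5@4, Task 6@10: d1:6  d2:6  d3:5  d4:5  d5:5  d6:5  d7:5  d8:5  d9:5  d10:4 — peak 6.
Total painter-days = 51 over 10 days ⇒ peak ≥ ⌈51/10⌉ = 6, so 6 is optimal.

6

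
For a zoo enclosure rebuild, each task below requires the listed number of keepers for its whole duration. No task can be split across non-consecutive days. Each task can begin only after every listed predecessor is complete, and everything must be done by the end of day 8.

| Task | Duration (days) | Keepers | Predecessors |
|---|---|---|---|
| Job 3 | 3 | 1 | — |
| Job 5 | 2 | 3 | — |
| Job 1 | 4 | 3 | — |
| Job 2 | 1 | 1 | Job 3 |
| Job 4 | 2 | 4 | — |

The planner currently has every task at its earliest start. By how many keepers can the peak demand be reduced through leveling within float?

Early-start peak: d1:11  d2:11  d3:4  d4:4  d5:0  d6:0  d7:0  d8:0 ⇒ 11.
Leveled (Job 3@1, Job 5@1, Job 1@3, Job 2@4, Job 4@7): d1:4  d2:4  d3:4  d4:4  d5:3  d6:3  d7:4  d8:4 ⇒ 4.
Reduction 11 − 4 = 7.

7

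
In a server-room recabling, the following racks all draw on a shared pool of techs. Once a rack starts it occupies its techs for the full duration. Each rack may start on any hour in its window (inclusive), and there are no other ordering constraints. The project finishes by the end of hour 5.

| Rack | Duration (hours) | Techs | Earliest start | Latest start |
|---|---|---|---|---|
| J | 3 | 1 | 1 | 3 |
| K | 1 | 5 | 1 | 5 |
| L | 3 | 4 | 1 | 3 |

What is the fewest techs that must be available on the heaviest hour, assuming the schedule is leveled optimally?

Early-start (J@1, K@1, L@1) gives peak 10: h1:10  h2:5  h3:5  h4:0  h5:0.
Shift K→4.
Schedule J@1, K@4, L@1: h1:5  h2:5  h3:5  h4:5  h5:0 — peak 5.

5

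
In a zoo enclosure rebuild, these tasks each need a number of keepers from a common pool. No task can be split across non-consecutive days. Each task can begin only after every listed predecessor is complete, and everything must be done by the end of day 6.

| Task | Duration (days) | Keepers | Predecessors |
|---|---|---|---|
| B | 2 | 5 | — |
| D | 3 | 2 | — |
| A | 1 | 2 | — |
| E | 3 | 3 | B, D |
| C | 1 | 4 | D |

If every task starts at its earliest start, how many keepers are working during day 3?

2

At early start, day 3 has: D.
Demand: 2 = 2.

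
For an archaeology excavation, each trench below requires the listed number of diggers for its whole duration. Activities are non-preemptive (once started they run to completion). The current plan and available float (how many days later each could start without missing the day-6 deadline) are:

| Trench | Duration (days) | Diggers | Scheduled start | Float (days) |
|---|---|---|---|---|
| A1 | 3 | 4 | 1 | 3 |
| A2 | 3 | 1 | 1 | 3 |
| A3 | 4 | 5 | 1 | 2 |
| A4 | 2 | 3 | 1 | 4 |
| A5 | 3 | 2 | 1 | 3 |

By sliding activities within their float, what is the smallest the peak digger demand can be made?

9

Early-start (A1@1, A2@1, A3@1, A4@1, A5@1) gives peak 15: d1:15  d2:15  d3:12  d4:5  d5:0  d6:0.
Shift A2→4, A4→5, A5→4.
Schedule A1@1, A2@4, A3@1, A4@5, A5@4: d1:9  d2:9  d3:9  d4:8  d5:6  d6:6 — peak 9.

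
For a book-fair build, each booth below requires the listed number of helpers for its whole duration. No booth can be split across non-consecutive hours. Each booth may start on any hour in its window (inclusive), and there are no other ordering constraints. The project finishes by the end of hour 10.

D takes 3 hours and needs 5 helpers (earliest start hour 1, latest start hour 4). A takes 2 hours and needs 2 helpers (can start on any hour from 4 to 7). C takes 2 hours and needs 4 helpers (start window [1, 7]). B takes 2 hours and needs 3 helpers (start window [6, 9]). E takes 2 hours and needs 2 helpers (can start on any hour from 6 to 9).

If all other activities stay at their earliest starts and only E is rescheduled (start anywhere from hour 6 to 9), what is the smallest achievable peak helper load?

9

E@6: h1:9  h2:9  h3:5  h4:2  h5:2  h6:5  h7:5  h8:0  h9:0  h10:0 → peak 9
E@7: h1:9  h2:9  h3:5  h4:2  h5:2  h6:3  h7:5  h8:2  h9:0  h10:0 → peak 9
E@8: h1:9  h2:9  h3:5  h4:2  h5:2  h6:3  h7:3  h8:2  h9:2  h10:0 → peak 9
E@9: h1:9  h2:9  h3:5  h4:2  h5:2  h6:3  h7:3  h8:0  h9:2  h10:2 → peak 9
Best is E@6, peak 9.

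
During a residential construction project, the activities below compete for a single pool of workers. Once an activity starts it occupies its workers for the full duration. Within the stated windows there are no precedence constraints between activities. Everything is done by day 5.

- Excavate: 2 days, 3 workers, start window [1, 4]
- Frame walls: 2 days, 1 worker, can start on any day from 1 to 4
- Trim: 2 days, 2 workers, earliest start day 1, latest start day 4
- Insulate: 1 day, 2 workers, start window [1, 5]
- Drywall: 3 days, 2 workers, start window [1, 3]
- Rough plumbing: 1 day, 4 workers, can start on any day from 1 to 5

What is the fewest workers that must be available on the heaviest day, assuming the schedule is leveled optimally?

5

Early-start (Excavate@1, Frame walls@1, Trim@1, Insulate@1, Drywall@1, Rough plumbing@1) gives peak 14: d1:14  d2:8  d3:2  d4:0  d5:0.
Shift Frame walls→3, Trim→3, Drywall→2, Rough plumbing→5.
Schedule Excavate@1, Frame walls@3, Trim@3, Insulate@1, Drywall@2, Rough plumbing@5: d1:5  d2:5  d3:5  d4:5  d5:4 — peak 5.
Total worker-days = 24 over 5 days ⇒ peak ≥ ⌈24/5⌉ = 5, so 5 is optimal.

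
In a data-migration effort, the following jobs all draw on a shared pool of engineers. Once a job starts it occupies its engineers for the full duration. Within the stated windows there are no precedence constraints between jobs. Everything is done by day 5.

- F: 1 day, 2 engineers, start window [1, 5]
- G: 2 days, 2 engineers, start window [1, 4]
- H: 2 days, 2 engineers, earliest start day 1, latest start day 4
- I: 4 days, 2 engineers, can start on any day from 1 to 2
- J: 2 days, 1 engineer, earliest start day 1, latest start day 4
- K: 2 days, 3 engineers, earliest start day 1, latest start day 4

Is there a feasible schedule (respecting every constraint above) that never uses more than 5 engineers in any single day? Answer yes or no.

no

Total engineer-days = 26; over 5 days the average is 26/5 > 5, so some day must exceed 5.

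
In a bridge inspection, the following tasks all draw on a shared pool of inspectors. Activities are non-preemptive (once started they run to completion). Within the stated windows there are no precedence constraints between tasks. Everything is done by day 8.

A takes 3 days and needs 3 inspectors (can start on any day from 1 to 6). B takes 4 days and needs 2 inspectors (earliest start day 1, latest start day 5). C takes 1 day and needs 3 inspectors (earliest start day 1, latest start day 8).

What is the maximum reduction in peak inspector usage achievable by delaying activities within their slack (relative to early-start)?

Early-start peak: d1:8  d2:5  d3:5  d4:2  d5:0  d6:0  d7:0  d8:0 ⇒ 8.
Leveled (A@1, B@4, C@8): d1:3  d2:3  d3:3  d4:2  d5:2  d6:2  d7:2  d8:3 ⇒ 3.
Reduction 8 − 3 = 5.

5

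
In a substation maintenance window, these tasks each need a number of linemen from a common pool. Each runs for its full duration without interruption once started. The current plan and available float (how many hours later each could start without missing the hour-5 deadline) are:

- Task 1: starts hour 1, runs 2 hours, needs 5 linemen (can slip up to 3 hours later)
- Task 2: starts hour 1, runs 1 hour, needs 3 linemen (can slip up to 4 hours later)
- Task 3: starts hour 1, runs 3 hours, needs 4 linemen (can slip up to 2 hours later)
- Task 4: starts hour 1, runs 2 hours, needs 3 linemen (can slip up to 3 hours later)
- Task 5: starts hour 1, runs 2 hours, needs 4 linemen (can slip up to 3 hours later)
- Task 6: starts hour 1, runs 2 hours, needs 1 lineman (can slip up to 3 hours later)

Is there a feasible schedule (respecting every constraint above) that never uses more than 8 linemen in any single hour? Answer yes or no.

Total lineman-hours = 41; over 5 hours the average is 41/5 > 8, so some hour must exceed 8.

no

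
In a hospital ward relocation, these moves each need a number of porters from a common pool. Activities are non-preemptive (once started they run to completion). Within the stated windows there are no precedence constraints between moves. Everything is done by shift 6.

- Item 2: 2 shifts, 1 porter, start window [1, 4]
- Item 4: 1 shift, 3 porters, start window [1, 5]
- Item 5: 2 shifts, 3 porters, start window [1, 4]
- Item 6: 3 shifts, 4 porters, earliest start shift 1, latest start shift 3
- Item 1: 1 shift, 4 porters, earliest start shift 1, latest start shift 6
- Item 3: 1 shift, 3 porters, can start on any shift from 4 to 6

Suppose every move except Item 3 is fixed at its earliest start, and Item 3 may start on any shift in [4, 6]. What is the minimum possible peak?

Item 3@4: s1:15  s2:8  s3:4  s4:3  s5:0  s6:0 → peak 15
Item 3@5: s1:15  s2:8  s3:4  s4:0  s5:3  s6:0 → peak 15
Item 3@6: s1:15  s2:8  s3:4  s4:0  s5:0  s6:3 → peak 15
Best is Item 3@4, peak 15.

15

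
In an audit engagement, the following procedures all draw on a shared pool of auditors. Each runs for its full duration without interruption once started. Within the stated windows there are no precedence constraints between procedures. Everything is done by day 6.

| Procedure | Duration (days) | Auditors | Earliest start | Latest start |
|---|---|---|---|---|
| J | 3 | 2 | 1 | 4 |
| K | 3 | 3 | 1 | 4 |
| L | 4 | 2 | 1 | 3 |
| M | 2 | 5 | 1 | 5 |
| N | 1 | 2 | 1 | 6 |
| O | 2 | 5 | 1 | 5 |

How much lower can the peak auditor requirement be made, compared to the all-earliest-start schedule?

10

Early-start peak: d1:19  d2:17  d3:7  d4:2  d5:0  d6:0 ⇒ 19.
Leveled (J@1, K@3, L@1, M@1, N@3, O@5): d1:9  d2:9  d3:9  d4:5  d5:8  d6:5 ⇒ 9.
Reduction 19 − 9 = 10.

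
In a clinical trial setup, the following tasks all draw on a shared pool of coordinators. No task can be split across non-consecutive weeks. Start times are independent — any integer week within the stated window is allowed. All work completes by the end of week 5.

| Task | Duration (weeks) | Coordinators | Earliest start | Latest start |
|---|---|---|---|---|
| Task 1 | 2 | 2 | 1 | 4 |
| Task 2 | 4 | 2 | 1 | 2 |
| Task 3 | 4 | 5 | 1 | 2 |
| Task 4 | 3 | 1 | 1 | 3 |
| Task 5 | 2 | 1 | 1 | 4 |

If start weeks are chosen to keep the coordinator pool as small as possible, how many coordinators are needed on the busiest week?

9

Early-start (Task 1@1, Task 2@1, Task 3@1, Task 4@1, Task 5@1) gives peak 11: w1:11  w2:11  w3:8  w4:7  w5:0.
Shift Task 4→3, Task 5→3.
Schedule Task 1@1, Task 2@1, Task 3@1, Task 4@3, Task 5@3: w1:9  w2:9  w3:9  w4:9  w5:1 — peak 9.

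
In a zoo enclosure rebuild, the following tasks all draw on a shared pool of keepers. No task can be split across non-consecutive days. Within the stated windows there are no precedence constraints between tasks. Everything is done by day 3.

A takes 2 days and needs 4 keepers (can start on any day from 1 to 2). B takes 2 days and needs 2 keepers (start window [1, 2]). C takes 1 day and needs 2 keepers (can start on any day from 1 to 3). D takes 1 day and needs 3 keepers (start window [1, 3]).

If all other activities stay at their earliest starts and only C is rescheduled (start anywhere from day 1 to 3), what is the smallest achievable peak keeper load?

C@1: d1:11  d2:6  d3:0 → peak 11
C@2: d1:9  d2:8  d3:0 → peak 9
C@3: d1:9  d2:6  d3:2 → peak 9
Best is C@2, peak 9.

9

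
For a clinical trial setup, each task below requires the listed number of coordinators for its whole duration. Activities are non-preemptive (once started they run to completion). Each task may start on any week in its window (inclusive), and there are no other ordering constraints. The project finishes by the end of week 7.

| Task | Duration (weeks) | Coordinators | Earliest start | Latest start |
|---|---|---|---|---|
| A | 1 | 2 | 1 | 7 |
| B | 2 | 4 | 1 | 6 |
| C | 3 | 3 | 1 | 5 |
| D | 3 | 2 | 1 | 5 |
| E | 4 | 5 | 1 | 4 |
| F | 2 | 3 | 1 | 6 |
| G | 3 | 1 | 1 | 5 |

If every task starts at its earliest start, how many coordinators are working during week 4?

5

At early start, week 4 has: E.
Demand: 5 = 5.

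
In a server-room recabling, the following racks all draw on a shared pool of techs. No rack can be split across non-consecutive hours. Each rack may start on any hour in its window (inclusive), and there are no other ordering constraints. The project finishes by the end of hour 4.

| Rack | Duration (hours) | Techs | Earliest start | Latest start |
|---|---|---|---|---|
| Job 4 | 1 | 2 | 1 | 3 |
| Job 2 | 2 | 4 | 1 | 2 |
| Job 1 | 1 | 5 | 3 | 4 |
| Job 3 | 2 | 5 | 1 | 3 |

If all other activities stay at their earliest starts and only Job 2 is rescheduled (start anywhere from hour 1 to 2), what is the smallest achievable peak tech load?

9

Job 2@1: h1:11  h2:9  h3:5  h4:0 → peak 11
Job 2@2: h1:7  h2:9  h3:9  h4:0 → peak 9
Best is Job 2@2, peak 9.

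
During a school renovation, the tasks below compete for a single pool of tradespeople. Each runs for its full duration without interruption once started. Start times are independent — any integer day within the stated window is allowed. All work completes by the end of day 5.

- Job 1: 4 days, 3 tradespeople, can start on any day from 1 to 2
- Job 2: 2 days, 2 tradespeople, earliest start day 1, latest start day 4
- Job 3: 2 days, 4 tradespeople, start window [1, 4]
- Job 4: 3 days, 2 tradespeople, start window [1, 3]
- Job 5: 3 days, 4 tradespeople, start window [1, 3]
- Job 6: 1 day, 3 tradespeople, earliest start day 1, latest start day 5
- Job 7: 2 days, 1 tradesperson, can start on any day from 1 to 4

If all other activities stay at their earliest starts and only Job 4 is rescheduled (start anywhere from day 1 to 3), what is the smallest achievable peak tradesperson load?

Job 4@1: d1:19  d2:16  d3:9  d4:3  d5:0 → peak 19
Job 4@2: d1:17  d2:16  d3:9  d4:5  d5:0 → peak 17
Job 4@3: d1:17  d2:14  d3:9  d4:5  d5:2 → peak 17
Best is Job 4@2, peak 17.

17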